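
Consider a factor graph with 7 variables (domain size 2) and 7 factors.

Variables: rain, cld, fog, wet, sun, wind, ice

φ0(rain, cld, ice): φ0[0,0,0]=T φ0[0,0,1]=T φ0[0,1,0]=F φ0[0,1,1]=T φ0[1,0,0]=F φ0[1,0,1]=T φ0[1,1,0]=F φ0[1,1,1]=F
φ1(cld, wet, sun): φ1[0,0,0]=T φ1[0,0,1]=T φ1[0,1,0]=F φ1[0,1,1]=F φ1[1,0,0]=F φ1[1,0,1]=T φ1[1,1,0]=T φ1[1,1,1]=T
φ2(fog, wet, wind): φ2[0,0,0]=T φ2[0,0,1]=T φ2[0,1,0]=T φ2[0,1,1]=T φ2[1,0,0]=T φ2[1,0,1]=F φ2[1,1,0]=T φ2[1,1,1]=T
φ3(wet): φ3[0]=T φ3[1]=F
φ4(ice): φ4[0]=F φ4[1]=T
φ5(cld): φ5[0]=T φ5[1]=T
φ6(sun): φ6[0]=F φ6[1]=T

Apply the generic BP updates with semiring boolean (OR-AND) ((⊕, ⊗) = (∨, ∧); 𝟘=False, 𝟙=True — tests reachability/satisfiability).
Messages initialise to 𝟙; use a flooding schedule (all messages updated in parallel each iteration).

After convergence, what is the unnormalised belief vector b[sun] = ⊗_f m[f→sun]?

b[sun] = [F, T]

init: all messages = 𝟙 over 2 values
r1 m[φ0→rain] = [T, T]
r1 m[φ0→cld] = [T, T]
r1 m[φ0→ice] = [T, T]
r1 m[φ1→cld] = [T, T]
r1 m[φ1→wet] = [T, T]
r1 m[φ1→sun] = [T, T]
r1 m[φ2→fog] = [T, T]
r1 m[φ2→wet] = [T, T]
r1 m[φ2→wind] = [T, T]
r1 m[φ3→wet] = [T, F]
r1 m[φ4→ice] = [F, T]
r1 m[φ5→cld] = [T, T]
r1 m[φ6→sun] = [F, T]
r1 m[rain→φ0] = [T, T]
r1 m[cld→φ0] = [T, T]
r1 m[cld→φ1] = [T, T]
r1 m[cld→φ5] = [T, T]
r1 m[fog→φ2] = [T, T]
r1 m[wet→φ1] = [T, T]
r1 m[wet→φ2] = [T, T]
r1 m[wet→φ3] = [T, T]
r1 m[sun→φ1] = [T, T]
r1 m[sun→φ6] = [T, T]
r1 m[wind→φ2] = [T, T]
r1 m[ice→φ0] = [T, T]
r1 m[ice→φ4] = [T, T]
r2 m[φ0→rain] = [T, T]
r2 m[φ0→cld] = [T, T]
r2 m[φ0→ice] = [T, T]
r2 m[φ1→cld] = [T, T]
r2 m[φ1→wet] = [T, T]
r2 m[φ1→sun] = [T, T]
r2 m[φ2→fog] = [T, T]
r2 m[φ2→wet] = [T, T]
r2 m[φ2→wind] = [T, T]
r2 m[φ3→wet] = [T, F]
r2 m[φ4→ice] = [F, T]
r2 m[φ5→cld] = [T, T]
r2 m[φ6→sun] = [F, T]
r2 m[rain→φ0] = [T, T]
r2 m[cld→φ0] = [T, T]
r2 m[cld→φ1] = [T, T]
r2 m[cld→φ5] = [T, T]
r2 m[fog→φ2] = [T, T]
r2 m[wet→φ1] = [T, F]
r2 m[wet→φ2] = [T, F]
r2 m[wet→φ3] = [T, T]
r2 m[sun→φ1] = [F, T]
r2 m[sun→φ6] = [T, T]
r2 m[wind→φ2] = [T, T]
r2 m[ice→φ0] = [F, T]
r2 m[ice→φ4] = [T, T]
r3 m[φ0→rain] = [T, T]
r3 m[φ0→cld] = [T, T]
r3 m[φ0→ice] = [T, T]
r3 m[φ1→cld] = [T, T]
r3 m[φ1→wet] = [T, T]
r3 m[φ1→sun] = [T, T]
r3 m[φ2→fog] = [T, T]
r3 m[φ2→wet] = [T, T]
r3 m[φ2→wind] = [T, T]
r3 m[φ3→wet] = [T, F]
r3 m[φ4→ice] = [F, T]
r3 m[φ5→cld] = [T, T]
r3 m[φ6→sun] = [F, T]
r3 m[rain→φ0] = [T, T]
r3 m[cld→φ0] = [T, T]
r3 m[cld→φ1] = [T, T]
r3 m[cld→φ5] = [T, T]
r3 m[fog→φ2] = [T, T]
r3 m[wet→φ1] = [T, F]
r3 m[wet→φ2] = [T, F]
r3 m[wet→φ3] = [T, T]
r3 m[sun→φ1] = [F, T]
r3 m[sun→φ6] = [T, T]
r3 m[wind→φ2] = [T, T]
r3 m[ice→φ0] = [F, T]
r3 m[ice→φ4] = [T, T]
fixed point reached at round 3
b[sun] = ⊗ incoming = [F, T]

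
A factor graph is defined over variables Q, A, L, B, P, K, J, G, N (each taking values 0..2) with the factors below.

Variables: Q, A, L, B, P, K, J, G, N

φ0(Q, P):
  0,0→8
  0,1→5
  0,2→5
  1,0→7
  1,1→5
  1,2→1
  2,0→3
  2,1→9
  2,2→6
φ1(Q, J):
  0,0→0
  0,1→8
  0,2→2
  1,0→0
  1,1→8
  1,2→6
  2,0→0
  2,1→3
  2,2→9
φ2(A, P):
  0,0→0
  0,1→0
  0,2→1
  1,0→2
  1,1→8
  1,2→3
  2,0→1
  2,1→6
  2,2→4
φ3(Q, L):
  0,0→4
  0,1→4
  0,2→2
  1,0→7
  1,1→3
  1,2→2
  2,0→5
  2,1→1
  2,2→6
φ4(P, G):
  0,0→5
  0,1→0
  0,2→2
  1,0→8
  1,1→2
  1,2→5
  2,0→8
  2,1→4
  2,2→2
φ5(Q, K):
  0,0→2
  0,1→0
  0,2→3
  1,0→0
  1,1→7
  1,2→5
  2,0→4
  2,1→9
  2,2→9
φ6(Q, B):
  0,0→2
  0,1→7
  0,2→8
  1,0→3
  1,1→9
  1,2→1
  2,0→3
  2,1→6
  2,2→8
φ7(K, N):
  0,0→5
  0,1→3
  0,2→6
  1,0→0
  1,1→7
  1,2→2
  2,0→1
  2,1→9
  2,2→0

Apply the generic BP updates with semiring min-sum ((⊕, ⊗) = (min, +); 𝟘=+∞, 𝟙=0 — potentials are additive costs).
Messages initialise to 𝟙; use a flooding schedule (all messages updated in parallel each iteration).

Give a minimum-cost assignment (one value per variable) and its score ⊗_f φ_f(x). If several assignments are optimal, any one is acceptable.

init: all messages = 𝟙 over 3 values
r1 m[φ0→Q] = [5, 1, 3]
r1 m[φ0→P] = [3, 5, 1]
r1 m[φ1→Q] = [0, 0, 0]
r1 m[φ1→J] = [0, 3, 2]
r1 m[φ2→A] = [0, 2, 1]
r1 m[φ2→P] = [0, 0, 1]
r1 m[φ3→Q] = [2, 2, 1]
r1 m[φ3→L] = [4, 1, 2]
r1 m[φ4→P] = [0, 2, 2]
r1 m[φ4→G] = [5, 0, 2]
r1 m[φ5→Q] = [0, 0, 4]
r1 m[φ5→K] = [0, 0, 3]
r1 m[φ6→Q] = [2, 1, 3]
r1 m[φ6→B] = [2, 6, 1]
r1 m[φ7→K] = [3, 0, 0]
r1 m[φ7→N] = [0, 3, 0]
r1 m[Q→φ0] = [0, 0, 0]
r1 m[Q→φ1] = [0, 0, 0]
r1 m[Q→φ3] = [0, 0, 0]
r1 m[Q→φ5] = [0, 0, 0]
r1 m[Q→φ6] = [0, 0, 0]
r1 m[A→φ2] = [0, 0, 0]
r1 m[L→φ3] = [0, 0, 0]
r1 m[B→φ6] = [0, 0, 0]
r1 m[P→φ0] = [0, 0, 0]
r1 m[P→φ2] = [0, 0, 0]
r1 m[P→φ4] = [0, 0, 0]
r1 m[K→φ5] = [0, 0, 0]
r1 m[K→φ7] = [0, 0, 0]
r1 m[J→φ1] = [0, 0, 0]
r1 m[G→φ4] = [0, 0, 0]
r1 m[N→φ7] = [0, 0, 0]
r2 m[φ0→Q] = [5, 1, 3]
r2 m[φ0→P] = [3, 5, 1]
r2 m[φ1→Q] = [0, 0, 0]
r2 m[φ1→J] = [0, 3, 2]
r2 m[φ2→A] = [0, 2, 1]
r2 m[φ2→P] = [0, 0, 1]
r2 m[φ3→Q] = [2, 2, 1]
r2 m[φ3→L] = [4, 1, 2]
r2 m[φ4→P] = [0, 2, 2]
r2 m[φ4→G] = [5, 0, 2]
r2 m[φ5→Q] = [0, 0, 4]
r2 m[φ5→K] = [0, 0, 3]
r2 m[φ6→Q] = [2, 1, 3]
r2 m[φ6→B] = [2, 6, 1]
r2 m[φ7→K] = [3, 0, 0]
r2 m[φ7→N] = [0, 3, 0]
r2 m[Q→φ0] = [4, 3, 8]
r2 m[Q→φ1] = [9, 4, 11]
r2 m[Q→φ3] = [7, 2, 10]
r2 m[Q→φ5] = [9, 4, 7]
r2 m[Q→φ6] = [7, 3, 8]
r2 m[A→φ2] = [0, 0, 0]
r2 m[L→φ3] = [0, 0, 0]
r2 m[B→φ6] = [0, 0, 0]
r2 m[P→φ0] = [0, 2, 3]
r2 m[P→φ2] = [3, 7, 3]
r2 m[P→φ4] = [3, 5, 2]
r2 m[K→φ5] = [3, 0, 0]
r2 m[K→φ7] = [0, 0, 3]
r2 m[J→φ1] = [0, 0, 0]
r2 m[G→φ4] = [0, 0, 0]
r2 m[N→φ7] = [0, 0, 0]
r3 m[φ0→Q] = [7, 4, 3]
r3 m[φ0→P] = [10, 8, 4]
r3 m[φ1→Q] = [0, 0, 0]
r3 m[φ1→J] = [4, 12, 10]
r3 m[φ2→A] = [3, 5, 4]
r3 m[φ2→P] = [0, 0, 1]
r3 m[φ3→Q] = [2, 2, 1]
r3 m[φ3→L] = [9, 5, 4]
r3 m[φ4→P] = [0, 2, 2]
r3 m[φ4→G] = [8, 3, 4]
r3 m[φ5→Q] = [0, 3, 7]
r3 m[φ5→K] = [4, 9, 9]
r3 m[φ6→Q] = [2, 1, 3]
r3 m[φ6→B] = [6, 12, 4]
r3 m[φ7→K] = [3, 0, 0]
r3 m[φ7→N] = [0, 3, 2]
r3 m[Q→φ0] = [4, 3, 8]
r3 m[Q→φ1] = [9, 4, 11]
r3 m[Q→φ3] = [7, 2, 10]
r3 m[Q→φ5] = [9, 4, 7]
r3 m[Q→φ6] = [7, 3, 8]
r3 m[A→φ2] = [0, 0, 0]
r3 m[L→φ3] = [0, 0, 0]
r3 m[B→φ6] = [0, 0, 0]
r3 m[P→φ0] = [0, 2, 3]
r3 m[P→φ2] = [3, 7, 3]
r3 m[P→φ4] = [3, 5, 2]
r3 m[K→φ5] = [3, 0, 0]
r3 m[K→φ7] = [0, 0, 3]
r3 m[J→φ1] = [0, 0, 0]
r3 m[G→φ4] = [0, 0, 0]
r3 m[N→φ7] = [0, 0, 0]
r4 m[φ0→Q] = [7, 4, 3]
r4 m[φ0→P] = [10, 8, 4]
r4 m[φ1→Q] = [0, 0, 0]
r4 m[φ1→J] = [4, 12, 10]
r4 m[φ2→A] = [3, 5, 4]
r4 m[φ2→P] = [0, 0, 1]
r4 m[φ3→Q] = [2, 2, 1]
r4 m[φ3→L] = [9, 5, 4]
r4 m[φ4→P] = [0, 2, 2]
r4 m[φ4→G] = [8, 3, 4]
r4 m[φ5→Q] = [0, 3, 7]
r4 m[φ5→K] = [4, 9, 9]
r4 m[φ6→Q] = [2, 1, 3]
r4 m[φ6→B] = [6, 12, 4]
r4 m[φ7→K] = [3, 0, 0]
r4 m[φ7→N] = [0, 3, 2]
r4 m[Q→φ0] = [4, 6, 11]
r4 m[Q→φ1] = [11, 10, 14]
r4 m[Q→φ3] = [9, 8, 13]
r4 m[Q→φ5] = [11, 7, 7]
r4 m[Q→φ6] = [9, 9, 11]
r4 m[A→φ2] = [0, 0, 0]
r4 m[L→φ3] = [0, 0, 0]
r4 m[B→φ6] = [0, 0, 0]
r4 m[P→φ0] = [0, 2, 3]
r4 m[P→φ2] = [10, 10, 6]
r4 m[P→φ4] = [10, 8, 5]
r4 m[K→φ5] = [3, 0, 0]
r4 m[K→φ7] = [4, 9, 9]
r4 m[J→φ1] = [0, 0, 0]
r4 m[G→φ4] = [0, 0, 0]
r4 m[N→φ7] = [0, 0, 0]
r5 m[φ0→Q] = [7, 4, 3]
r5 m[φ0→P] = [12, 9, 7]
r5 m[φ1→Q] = [0, 0, 0]
r5 m[φ1→J] = [10, 17, 13]
r5 m[φ2→A] = [7, 9, 10]
r5 m[φ2→P] = [0, 0, 1]
r5 m[φ3→Q] = [2, 2, 1]
r5 m[φ3→L] = [13, 11, 10]
r5 m[φ4→P] = [0, 2, 2]
r5 m[φ4→G] = [13, 9, 7]
r5 m[φ5→Q] = [0, 3, 7]
r5 m[φ5→K] = [7, 11, 12]
r5 m[φ6→Q] = [2, 1, 3]
r5 m[φ6→B] = [11, 16, 10]
r5 m[φ7→K] = [3, 0, 0]
r5 m[φ7→N] = [9, 7, 9]
r5 m[Q→φ0] = [4, 6, 11]
r5 m[Q→φ1] = [11, 10, 14]
r5 m[Q→φ3] = [9, 8, 13]
r5 m[Q→φ5] = [11, 7, 7]
r5 m[Q→φ6] = [9, 9, 11]
r5 m[A→φ2] = [0, 0, 0]
r5 m[L→φ3] = [0, 0, 0]
r5 m[B→φ6] = [0, 0, 0]
r5 m[P→φ0] = [0, 2, 3]
r5 m[P→φ2] = [10, 10, 6]
r5 m[P→φ4] = [10, 8, 5]
r5 m[K→φ5] = [3, 0, 0]
r5 m[K→φ7] = [4, 9, 9]
r5 m[J→φ1] = [0, 0, 0]
r5 m[G→φ4] = [0, 0, 0]
r5 m[N→φ7] = [0, 0, 0]
r6 m[φ0→Q] = [7, 4, 3]
r6 m[φ0→P] = [12, 9, 7]
r6 m[φ1→Q] = [0, 0, 0]
r6 m[φ1→J] = [10, 17, 13]
r6 m[φ2→A] = [7, 9, 10]
r6 m[φ2→P] = [0, 0, 1]
r6 m[φ3→Q] = [2, 2, 1]
r6 m[φ3→L] = [13, 11, 10]
r6 m[φ4→P] = [0, 2, 2]
r6 m[φ4→G] = [13, 9, 7]
r6 m[φ5→Q] = [0, 3, 7]
r6 m[φ5→K] = [7, 11, 12]
r6 m[φ6→Q] = [2, 1, 3]
r6 m[φ6→B] = [11, 16, 10]
r6 m[φ7→K] = [3, 0, 0]
r6 m[φ7→N] = [9, 7, 9]
r6 m[Q→φ0] = [4, 6, 11]
r6 m[Q→φ1] = [11, 10, 14]
r6 m[Q→φ3] = [9, 8, 13]
r6 m[Q→φ5] = [11, 7, 7]
r6 m[Q→φ6] = [9, 9, 11]
r6 m[A→φ2] = [0, 0, 0]
r6 m[L→φ3] = [0, 0, 0]
r6 m[B→φ6] = [0, 0, 0]
r6 m[P→φ0] = [0, 2, 3]
r6 m[P→φ2] = [12, 11, 9]
r6 m[P→φ4] = [12, 9, 8]
r6 m[K→φ5] = [3, 0, 0]
r6 m[K→φ7] = [7, 11, 12]
r6 m[J→φ1] = [0, 0, 0]
r6 m[G→φ4] = [0, 0, 0]
r6 m[N→φ7] = [0, 0, 0]
r7 m[φ0→Q] = [7, 4, 3]
r7 m[φ0→P] = [12, 9, 7]
r7 m[φ1→Q] = [0, 0, 0]
r7 m[φ1→J] = [10, 17, 13]
r7 m[φ2→A] = [10, 12, 13]
r7 m[φ2→P] = [0, 0, 1]
r7 m[φ3→Q] = [2, 2, 1]
r7 m[φ3→L] = [13, 11, 10]
r7 m[φ4→P] = [0, 2, 2]
r7 m[φ4→G] = [16, 11, 10]
r7 m[φ5→Q] = [0, 3, 7]
r7 m[φ5→K] = [7, 11, 12]
r7 m[φ6→Q] = [2, 1, 3]
r7 m[φ6→B] = [11, 16, 10]
r7 m[φ7→K] = [3, 0, 0]
r7 m[φ7→N] = [11, 10, 12]
r7 m[Q→φ0] = [4, 6, 11]
r7 m[Q→φ1] = [11, 10, 14]
r7 m[Q→φ3] = [9, 8, 13]
r7 m[Q→φ5] = [11, 7, 7]
r7 m[Q→φ6] = [9, 9, 11]
r7 m[A→φ2] = [0, 0, 0]
r7 m[L→φ3] = [0, 0, 0]
r7 m[B→φ6] = [0, 0, 0]
r7 m[P→φ0] = [0, 2, 3]
r7 m[P→φ2] = [12, 11, 9]
r7 m[P→φ4] = [12, 9, 8]
r7 m[K→φ5] = [3, 0, 0]
r7 m[K→φ7] = [7, 11, 12]
r7 m[J→φ1] = [0, 0, 0]
r7 m[G→φ4] = [0, 0, 0]
r7 m[N→φ7] = [0, 0, 0]
r8 m[φ0→Q] = [7, 4, 3]
r8 m[φ0→P] = [12, 9, 7]
r8 m[φ1→Q] = [0, 0, 0]
r8 m[φ1→J] = [10, 17, 13]
r8 m[φ2→A] = [10, 12, 13]
r8 m[φ2→P] = [0, 0, 1]
r8 m[φ3→Q] = [2, 2, 1]
r8 m[φ3→L] = [13, 11, 10]
r8 m[φ4→P] = [0, 2, 2]
r8 m[φ4→G] = [16, 11, 10]
r8 m[φ5→Q] = [0, 3, 7]
r8 m[φ5→K] = [7, 11, 12]
r8 m[φ6→Q] = [2, 1, 3]
r8 m[φ6→B] = [11, 16, 10]
r8 m[φ7→K] = [3, 0, 0]
r8 m[φ7→N] = [11, 10, 12]
r8 m[Q→φ0] = [4, 6, 11]
r8 m[Q→φ1] = [11, 10, 14]
r8 m[Q→φ3] = [9, 8, 13]
r8 m[Q→φ5] = [11, 7, 7]
r8 m[Q→φ6] = [9, 9, 11]
r8 m[A→φ2] = [0, 0, 0]
r8 m[L→φ3] = [0, 0, 0]
r8 m[B→φ6] = [0, 0, 0]
r8 m[P→φ0] = [0, 2, 3]
r8 m[P→φ2] = [12, 11, 9]
r8 m[P→φ4] = [12, 9, 8]
r8 m[K→φ5] = [3, 0, 0]
r8 m[K→φ7] = [7, 11, 12]
r8 m[J→φ1] = [0, 0, 0]
r8 m[G→φ4] = [0, 0, 0]
r8 m[N→φ7] = [0, 0, 0]
fixed point reached at round 8
traceback from Q: (Q=1, A=0, L=2, B=2, P=2, K=0, J=0, G=2, N=1), score=10

assignment: (Q=1, A=0, L=2, B=2, P=2, K=0, J=0, G=2, N=1); score = 10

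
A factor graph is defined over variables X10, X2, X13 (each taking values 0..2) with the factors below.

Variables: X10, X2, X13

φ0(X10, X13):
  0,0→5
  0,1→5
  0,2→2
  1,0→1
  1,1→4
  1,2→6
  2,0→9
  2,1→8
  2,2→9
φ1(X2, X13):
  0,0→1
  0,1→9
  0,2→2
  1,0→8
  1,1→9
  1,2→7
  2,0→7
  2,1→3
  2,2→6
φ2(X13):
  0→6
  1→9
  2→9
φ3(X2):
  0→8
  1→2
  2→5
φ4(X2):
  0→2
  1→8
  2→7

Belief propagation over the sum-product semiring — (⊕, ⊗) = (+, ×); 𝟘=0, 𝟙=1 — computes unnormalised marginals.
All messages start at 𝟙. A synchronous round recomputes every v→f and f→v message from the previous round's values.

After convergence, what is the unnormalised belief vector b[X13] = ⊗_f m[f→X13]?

b[X13] = [35010, 60129, 54162]

init: all messages = 𝟙 over 3 values
r1 m[φ0→X10] = [12, 11, 26]
r1 m[φ0→X13] = [15, 17, 17]
r1 m[φ1→X2] = [12, 24, 16]
r1 m[φ1→X13] = [16, 21, 15]
r1 m[φ2→X13] = [6, 9, 9]
r1 m[φ3→X2] = [8, 2, 5]
r1 m[φ4→X2] = [2, 8, 7]
r1 m[X10→φ0] = [1, 1, 1]
r1 m[X2→φ1] = [1, 1, 1]
r1 m[X2→φ3] = [1, 1, 1]
r1 m[X2→φ4] = [1, 1, 1]
r1 m[X13→φ0] = [1, 1, 1]
r1 m[X13→φ1] = [1, 1, 1]
r1 m[X13→φ2] = [1, 1, 1]
r2 m[φ0→X10] = [12, 11, 26]
r2 m[φ0→X13] = [15, 17, 17]
r2 m[φ1→X2] = [12, 24, 16]
r2 m[φ1→X13] = [16, 21, 15]
r2 m[φ2→X13] = [6, 9, 9]
r2 m[φ3→X2] = [8, 2, 5]
r2 m[φ4→X2] = [2, 8, 7]
r2 m[X10→φ0] = [1, 1, 1]
r2 m[X2→φ1] = [16, 16, 35]
r2 m[X2→φ3] = [24, 192, 112]
r2 m[X2→φ4] = [96, 48, 80]
r2 m[X13→φ0] = [96, 189, 135]
r2 m[X13→φ1] = [90, 153, 153]
r2 m[X13→φ2] = [240, 357, 255]
r3 m[φ0→X10] = [1695, 1662, 3591]
r3 m[φ0→X13] = [15, 17, 17]
r3 m[φ1→X2] = [1773, 3168, 2007]
r3 m[φ1→X13] = [389, 393, 354]
r3 m[φ2→X13] = [6, 9, 9]
r3 m[φ3→X2] = [8, 2, 5]
r3 m[φ4→X2] = [2, 8, 7]
r3 m[X10→φ0] = [1, 1, 1]
r3 m[X2→φ1] = [16, 16, 35]
r3 m[X2→φ3] = [24, 192, 112]
r3 m[X2→φ4] = [96, 48, 80]
r3 m[X13→φ0] = [96, 189, 135]
r3 m[X13→φ1] = [90, 153, 153]
r3 m[X13→φ2] = [240, 357, 255]
r4 m[φ0→X10] = [1695, 1662, 3591]
r4 m[φ0→X13] = [15, 17, 17]
r4 m[φ1→X2] = [1773, 3168, 2007]
r4 m[φ1→X13] = [389, 393, 354]
r4 m[φ2→X13] = [6, 9, 9]
r4 m[φ3→X2] = [8, 2, 5]
r4 m[φ4→X2] = [2, 8, 7]
r4 m[X10→φ0] = [1, 1, 1]
r4 m[X2→φ1] = [16, 16, 35]
r4 m[X2→φ3] = [3546, 25344, 14049]
r4 m[X2→φ4] = [14184, 6336, 10035]
r4 m[X13→φ0] = [2334, 3537, 3186]
r4 m[X13→φ1] = [90, 153, 153]
r4 m[X13→φ2] = [5835, 6681, 6018]
r5 m[φ0→X10] = [35727, 35598, 77976]
r5 m[φ0→X13] = [15, 17, 17]
r5 m[φ1→X2] = [1773, 3168, 2007]
r5 m[φ1→X13] = [389, 393, 354]
r5 m[φ2→X13] = [6, 9, 9]
r5 m[φ3→X2] = [8, 2, 5]
r5 m[φ4→X2] = [2, 8, 7]
r5 m[X10→φ0] = [1, 1, 1]
r5 m[X2→φ1] = [16, 16, 35]
r5 m[X2→φ3] = [3546, 25344, 14049]
r5 m[X2→φ4] = [14184, 6336, 10035]
r5 m[X13→φ0] = [2334, 3537, 3186]
r5 m[X13→φ1] = [90, 153, 153]
r5 m[X13→φ2] = [5835, 6681, 6018]
r6 m[φ0→X10] = [35727, 35598, 77976]
r6 m[φ0→X13] = [15, 17, 17]
r6 m[φ1→X2] = [1773, 3168, 2007]
r6 m[φ1→X13] = [389, 393, 354]
r6 m[φ2→X13] = [6, 9, 9]
r6 m[φ3→X2] = [8, 2, 5]
r6 m[φ4→X2] = [2, 8, 7]
r6 m[X10→φ0] = [1, 1, 1]
r6 m[X2→φ1] = [16, 16, 35]
r6 m[X2→φ3] = [3546, 25344, 14049]
r6 m[X2→φ4] = [14184, 6336, 10035]
r6 m[X13→φ0] = [2334, 3537, 3186]
r6 m[X13→φ1] = [90, 153, 153]
r6 m[X13→φ2] = [5835, 6681, 6018]
fixed point reached at round 6
b[X13] = ⊗ incoming = [35010, 60129, 54162]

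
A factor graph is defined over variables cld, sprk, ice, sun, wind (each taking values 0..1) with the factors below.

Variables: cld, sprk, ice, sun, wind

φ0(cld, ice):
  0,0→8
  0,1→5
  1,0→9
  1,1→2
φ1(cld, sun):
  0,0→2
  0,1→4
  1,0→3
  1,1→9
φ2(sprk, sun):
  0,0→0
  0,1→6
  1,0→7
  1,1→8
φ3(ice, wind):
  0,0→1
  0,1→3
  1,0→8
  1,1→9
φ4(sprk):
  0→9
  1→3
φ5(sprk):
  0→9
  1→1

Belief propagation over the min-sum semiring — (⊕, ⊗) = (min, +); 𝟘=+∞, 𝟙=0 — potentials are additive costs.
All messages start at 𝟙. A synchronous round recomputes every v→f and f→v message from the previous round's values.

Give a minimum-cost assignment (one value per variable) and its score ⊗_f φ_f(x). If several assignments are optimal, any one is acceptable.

assignment: (cld=0, sprk=1, ice=0, sun=0, wind=0); score = 22

init: all messages = 𝟙 over 2 values
r1 m[φ0→cld] = [5, 2]
r1 m[φ0→ice] = [8, 2]
r1 m[φ1→cld] = [2, 3]
r1 m[φ1→sun] = [2, 4]
r1 m[φ2→sprk] = [0, 7]
r1 m[φ2→sun] = [0, 6]
r1 m[φ3→ice] = [1, 8]
r1 m[φ3→wind] = [1, 3]
r1 m[φ4→sprk] = [9, 3]
r1 m[φ5→sprk] = [9, 1]
r1 m[cld→φ0] = [0, 0]
r1 m[cld→φ1] = [0, 0]
r1 m[sprk→φ2] = [0, 0]
r1 m[sprk→φ4] = [0, 0]
r1 m[sprk→φ5] = [0, 0]
r1 m[ice→φ0] = [0, 0]
r1 m[ice→φ3] = [0, 0]
r1 m[sun→φ1] = [0, 0]
r1 m[sun→φ2] = [0, 0]
r1 m[wind→φ3] = [0, 0]
r2 m[φ0→cld] = [5, 2]
r2 m[φ0→ice] = [8, 2]
r2 m[φ1→cld] = [2, 3]
r2 m[φ1→sun] = [2, 4]
r2 m[φ2→sprk] = [0, 7]
r2 m[φ2→sun] = [0, 6]
r2 m[φ3→ice] = [1, 8]
r2 m[φ3→wind] = [1, 3]
r2 m[φ4→sprk] = [9, 3]
r2 m[φ5→sprk] = [9, 1]
r2 m[cld→φ0] = [2, 3]
r2 m[cld→φ1] = [5, 2]
r2 m[sprk→φ2] = [18, 4]
r2 m[sprk→φ4] = [9, 8]
r2 m[sprk→φ5] = [9, 10]
r2 m[ice→φ0] = [1, 8]
r2 m[ice→φ3] = [8, 2]
r2 m[sun→φ1] = [0, 6]
r2 m[sun→φ2] = [2, 4]
r2 m[wind→φ3] = [0, 0]
r3 m[φ0→cld] = [9, 10]
r3 m[φ0→ice] = [10, 5]
r3 m[φ1→cld] = [2, 3]
r3 m[φ1→sun] = [5, 9]
r3 m[φ2→sprk] = [2, 9]
r3 m[φ2→sun] = [11, 12]
r3 m[φ3→ice] = [1, 8]
r3 m[φ3→wind] = [9, 11]
r3 m[φ4→sprk] = [9, 3]
r3 m[φ5→sprk] = [9, 1]
r3 m[cld→φ0] = [2, 3]
r3 m[cld→φ1] = [5, 2]
r3 m[sprk→φ2] = [18, 4]
r3 m[sprk→φ4] = [9, 8]
r3 m[sprk→φ5] = [9, 10]
r3 m[ice→φ0] = [1, 8]
r3 m[ice→φ3] = [8, 2]
r3 m[sun→φ1] = [0, 6]
r3 m[sun→φ2] = [2, 4]
r3 m[wind→φ3] = [0, 0]
r4 m[φ0→cld] = [9, 10]
r4 m[φ0→ice] = [10, 5]
r4 m[φ1→cld] = [2, 3]
r4 m[φ1→sun] = [5, 9]
r4 m[φ2→sprk] = [2, 9]
r4 m[φ2→sun] = [11, 12]
r4 m[φ3→ice] = [1, 8]
r4 m[φ3→wind] = [9, 11]
r4 m[φ4→sprk] = [9, 3]
r4 m[φ5→sprk] = [9, 1]
r4 m[cld→φ0] = [2, 3]
r4 m[cld→φ1] = [9, 10]
r4 m[sprk→φ2] = [18, 4]
r4 m[sprk→φ4] = [11, 10]
r4 m[sprk→φ5] = [11, 12]
r4 m[ice→φ0] = [1, 8]
r4 m[ice→φ3] = [10, 5]
r4 m[sun→φ1] = [11, 12]
r4 m[sun→φ2] = [5, 9]
r4 m[wind→φ3] = [0, 0]
r5 m[φ0→cld] = [9, 10]
r5 m[φ0→ice] = [10, 5]
r5 m[φ1→cld] = [13, 14]
r5 m[φ1→sun] = [11, 13]
r5 m[φ2→sprk] = [5, 12]
r5 m[φ2→sun] = [11, 12]
r5 m[φ3→ice] = [1, 8]
r5 m[φ3→wind] = [11, 13]
r5 m[φ4→sprk] = [9, 3]
r5 m[φ5→sprk] = [9, 1]
r5 m[cld→φ0] = [2, 3]
r5 m[cld→φ1] = [9, 10]
r5 m[sprk→φ2] = [18, 4]
r5 m[sprk→φ4] = [11, 10]
r5 m[sprk→φ5] = [11, 12]
r5 m[ice→φ0] = [1, 8]
r5 m[ice→φ3] = [10, 5]
r5 m[sun→φ1] = [11, 12]
r5 m[sun→φ2] = [5, 9]
r5 m[wind→φ3] = [0, 0]
r6 m[φ0→cld] = [9, 10]
r6 m[φ0→ice] = [10, 5]
r6 m[φ1→cld] = [13, 14]
r6 m[φ1→sun] = [11, 13]
r6 m[φ2→sprk] = [5, 12]
r6 m[φ2→sun] = [11, 12]
r6 m[φ3→ice] = [1, 8]
r6 m[φ3→wind] = [11, 13]
r6 m[φ4→sprk] = [9, 3]
r6 m[φ5→sprk] = [9, 1]
r6 m[cld→φ0] = [13, 14]
r6 m[cld→φ1] = [9, 10]
r6 m[sprk→φ2] = [18, 4]
r6 m[sprk→φ4] = [14, 13]
r6 m[sprk→φ5] = [14, 15]
r6 m[ice→φ0] = [1, 8]
r6 m[ice→φ3] = [10, 5]
r6 m[sun→φ1] = [11, 12]
r6 m[sun→φ2] = [11, 13]
r6 m[wind→φ3] = [0, 0]
r7 m[φ0→cld] = [9, 10]
r7 m[φ0→ice] = [21, 16]
r7 m[φ1→cld] = [13, 14]
r7 m[φ1→sun] = [11, 13]
r7 m[φ2→sprk] = [11, 18]
r7 m[φ2→sun] = [11, 12]
r7 m[φ3→ice] = [1, 8]
r7 m[φ3→wind] = [11, 13]
r7 m[φ4→sprk] = [9, 3]
r7 m[φ5→sprk] = [9, 1]
r7 m[cld→φ0] = [13, 14]
r7 m[cld→φ1] = [9, 10]
r7 m[sprk→φ2] = [18, 4]
r7 m[sprk→φ4] = [14, 13]
r7 m[sprk→φ5] = [14, 15]
r7 m[ice→φ0] = [1, 8]
r7 m[ice→φ3] = [10, 5]
r7 m[sun→φ1] = [11, 12]
r7 m[sun→φ2] = [11, 13]
r7 m[wind→φ3] = [0, 0]
r8 m[φ0→cld] = [9, 10]
r8 m[φ0→ice] = [21, 16]
r8 m[φ1→cld] = [13, 14]
r8 m[φ1→sun] = [11, 13]
r8 m[φ2→sprk] = [11, 18]
r8 m[φ2→sun] = [11, 12]
r8 m[φ3→ice] = [1, 8]
r8 m[φ3→wind] = [11, 13]
r8 m[φ4→sprk] = [9, 3]
r8 m[φ5→sprk] = [9, 1]
r8 m[cld→φ0] = [13, 14]
r8 m[cld→φ1] = [9, 10]
r8 m[sprk→φ2] = [18, 4]
r8 m[sprk→φ4] = [20, 19]
r8 m[sprk→φ5] = [20, 21]
r8 m[ice→φ0] = [1, 8]
r8 m[ice→φ3] = [21, 16]
r8 m[sun→φ1] = [11, 12]
r8 m[sun→φ2] = [11, 13]
r8 m[wind→φ3] = [0, 0]
r9 m[φ0→cld] = [9, 10]
r9 m[φ0→ice] = [21, 16]
r9 m[φ1→cld] = [13, 14]
r9 m[φ1→sun] = [11, 13]
r9 m[φ2→sprk] = [11, 18]
r9 m[φ2→sun] = [11, 12]
r9 m[φ3→ice] = [1, 8]
r9 m[φ3→wind] = [22, 24]
r9 m[φ4→sprk] = [9, 3]
r9 m[φ5→sprk] = [9, 1]
r9 m[cld→φ0] = [13, 14]
r9 m[cld→φ1] = [9, 10]
r9 m[sprk→φ2] = [18, 4]
r9 m[sprk→φ4] = [20, 19]
r9 m[sprk→φ5] = [20, 21]
r9 m[ice→φ0] = [1, 8]
r9 m[ice→φ3] = [21, 16]
r9 m[sun→φ1] = [11, 12]
r9 m[sun→φ2] = [11, 13]
r9 m[wind→φ3] = [0, 0]
r10 m[φ0→cld] = [9, 10]
r10 m[φ0→ice] = [21, 16]
r10 m[φ1→cld] = [13, 14]
r10 m[φ1→sun] = [11, 13]
r10 m[φ2→sprk] = [11, 18]
r10 m[φ2→sun] = [11, 12]
r10 m[φ3→ice] = [1, 8]
r10 m[φ3→wind] = [22, 24]
r10 m[φ4→sprk] = [9, 3]
r10 m[φ5→sprk] = [9, 1]
r10 m[cld→φ0] = [13, 14]
r10 m[cld→φ1] = [9, 10]
r10 m[sprk→φ2] = [18, 4]
r10 m[sprk→φ4] = [20, 19]
r10 m[sprk→φ5] = [20, 21]
r10 m[ice→φ0] = [1, 8]
r10 m[ice→φ3] = [21, 16]
r10 m[sun→φ1] = [11, 12]
r10 m[sun→φ2] = [11, 13]
r10 m[wind→φ3] = [0, 0]
fixed point reached at round 10
traceback from cld: (cld=0, sprk=1, ice=0, sun=0, wind=0), score=22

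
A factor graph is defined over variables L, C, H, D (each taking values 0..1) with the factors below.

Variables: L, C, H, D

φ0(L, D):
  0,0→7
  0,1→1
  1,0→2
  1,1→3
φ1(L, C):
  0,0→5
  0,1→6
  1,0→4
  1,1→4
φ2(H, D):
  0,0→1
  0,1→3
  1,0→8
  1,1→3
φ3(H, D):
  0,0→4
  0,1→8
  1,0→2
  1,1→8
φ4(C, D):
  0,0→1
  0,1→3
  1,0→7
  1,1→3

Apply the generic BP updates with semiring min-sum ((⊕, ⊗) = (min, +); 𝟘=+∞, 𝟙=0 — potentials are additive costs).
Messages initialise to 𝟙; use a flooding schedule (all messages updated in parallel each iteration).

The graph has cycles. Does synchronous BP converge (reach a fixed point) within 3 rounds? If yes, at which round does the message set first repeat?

NOT CONVERGED within 3 rounds

init: all messages = 𝟙 over 2 values
r1 m[φ0→L] = [1, 2]
r1 m[φ0→D] = [2, 1]
r1 m[φ1→L] = [5, 4]
r1 m[φ1→C] = [4, 4]
r1 m[φ2→H] = [1, 3]
r1 m[φ2→D] = [1, 3]
r1 m[φ3→H] = [4, 2]
r1 m[φ3→D] = [2, 8]
r1 m[φ4→C] = [1, 3]
r1 m[φ4→D] = [1, 3]
r1 m[L→φ0] = [0, 0]
r1 m[L→φ1] = [0, 0]
r1 m[C→φ1] = [0, 0]
r1 m[C→φ4] = [0, 0]
r1 m[H→φ2] = [0, 0]
r1 m[H→φ3] = [0, 0]
r1 m[D→φ0] = [0, 0]
r1 m[D→φ2] = [0, 0]
r1 m[D→φ3] = [0, 0]
r1 m[D→φ4] = [0, 0]
r2 m[φ0→L] = [1, 2]
r2 m[φ0→D] = [2, 1]
r2 m[φ1→L] = [5, 4]
r2 m[φ1→C] = [4, 4]
r2 m[φ2→H] = [1, 3]
r2 m[φ2→D] = [1, 3]
r2 m[φ3→H] = [4, 2]
r2 m[φ3→D] = [2, 8]
r2 m[φ4→C] = [1, 3]
r2 m[φ4→D] = [1, 3]
r2 m[L→φ0] = [5, 4]
r2 m[L→φ1] = [1, 2]
r2 m[C→φ1] = [1, 3]
r2 m[C→φ4] = [4, 4]
r2 m[H→φ2] = [4, 2]
r2 m[H→φ3] = [1, 3]
r2 m[D→φ0] = [4, 14]
r2 m[D→φ2] = [5, 12]
r2 m[D→φ3] = [4, 7]
r2 m[D→φ4] = [5, 12]
r3 m[φ0→L] = [11, 6]
r3 m[φ0→D] = [6, 6]
r3 m[φ1→L] = [6, 5]
r3 m[φ1→C] = [6, 6]
r3 m[φ2→H] = [6, 13]
r3 m[φ2→D] = [5, 5]
r3 m[φ3→H] = [8, 6]
r3 m[φ3→D] = [5, 9]
r3 m[φ4→C] = [6, 12]
r3 m[φ4→D] = [5, 7]
r3 m[L→φ0] = [5, 4]
r3 m[L→φ1] = [1, 2]
r3 m[C→φ1] = [1, 3]
r3 m[C→φ4] = [4, 4]
r3 m[H→φ2] = [4, 2]
r3 m[H→φ3] = [1, 3]
r3 m[D→φ0] = [4, 14]
r3 m[D→φ2] = [5, 12]
r3 m[D→φ3] = [4, 7]
r3 m[D→φ4] = [5, 12]
no fixed point within 3 rounds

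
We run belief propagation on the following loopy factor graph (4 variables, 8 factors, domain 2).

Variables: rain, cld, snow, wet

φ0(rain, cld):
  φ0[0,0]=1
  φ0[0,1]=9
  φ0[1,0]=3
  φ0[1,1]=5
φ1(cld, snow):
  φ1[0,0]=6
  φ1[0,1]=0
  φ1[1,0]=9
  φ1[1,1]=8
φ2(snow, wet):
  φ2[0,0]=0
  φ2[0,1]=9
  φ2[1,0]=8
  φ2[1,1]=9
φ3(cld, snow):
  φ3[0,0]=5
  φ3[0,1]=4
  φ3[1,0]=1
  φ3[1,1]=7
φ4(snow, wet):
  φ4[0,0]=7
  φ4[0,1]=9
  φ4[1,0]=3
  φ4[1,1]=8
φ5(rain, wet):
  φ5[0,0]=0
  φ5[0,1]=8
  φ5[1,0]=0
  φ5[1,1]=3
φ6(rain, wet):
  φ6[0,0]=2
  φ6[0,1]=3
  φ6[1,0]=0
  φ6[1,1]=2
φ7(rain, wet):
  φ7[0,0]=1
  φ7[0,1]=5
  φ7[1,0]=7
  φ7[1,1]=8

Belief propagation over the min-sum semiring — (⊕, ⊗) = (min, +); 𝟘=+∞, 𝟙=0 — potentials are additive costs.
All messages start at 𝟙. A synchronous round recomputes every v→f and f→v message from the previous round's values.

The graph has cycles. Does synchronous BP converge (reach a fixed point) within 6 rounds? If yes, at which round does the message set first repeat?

init: all messages = 𝟙 over 2 values
r1 m[φ0→rain] = [1, 3]
r1 m[φ0→cld] = [1, 5]
r1 m[φ1→cld] = [0, 8]
r1 m[φ1→snow] = [6, 0]
r1 m[φ2→snow] = [0, 8]
r1 m[φ2→wet] = [0, 9]
r1 m[φ3→cld] = [4, 1]
r1 m[φ3→snow] = [1, 4]
r1 m[φ4→snow] = [7, 3]
r1 m[φ4→wet] = [3, 8]
r1 m[φ5→rain] = [0, 0]
r1 m[φ5→wet] = [0, 3]
r1 m[φ6→rain] = [2, 0]
r1 m[φ6→wet] = [0, 2]
r1 m[φ7→rain] = [1, 7]
r1 m[φ7→wet] = [1, 5]
r1 m[rain→φ0] = [0, 0]
r1 m[rain→φ5] = [0, 0]
r1 m[rain→φ6] = [0, 0]
r1 m[rain→φ7] = [0, 0]
r1 m[cld→φ0] = [0, 0]
r1 m[cld→φ1] = [0, 0]
r1 m[cld→φ3] = [0, 0]
r1 m[snow→φ1] = [0, 0]
r1 m[snow→φ2] = [0, 0]
r1 m[snow→φ3] = [0, 0]
r1 m[snow→φ4] = [0, 0]
r1 m[wet→φ2] = [0, 0]
r1 m[wet→φ4] = [0, 0]
r1 m[wet→φ5] = [0, 0]
r1 m[wet→φ6] = [0, 0]
r1 m[wet→φ7] = [0, 0]
r2 m[φ0→rain] = [1, 3]
r2 m[φ0→cld] = [1, 5]
r2 m[φ1→cld] = [0, 8]
r2 m[φ1→snow] = [6, 0]
r2 m[φ2→snow] = [0, 8]
r2 m[φ2→wet] = [0, 9]
r2 m[φ3→cld] = [4, 1]
r2 m[φ3→snow] = [1, 4]
r2 m[φ4→snow] = [7, 3]
r2 m[φ4→wet] = [3, 8]
r2 m[φ5→rain] = [0, 0]
r2 m[φ5→wet] = [0, 3]
r2 m[φ6→rain] = [2, 0]
r2 m[φ6→wet] = [0, 2]
r2 m[φ7→rain] = [1, 7]
r2 m[φ7→wet] = [1, 5]
r2 m[rain→φ0] = [3, 7]
r2 m[rain→φ5] = [4, 10]
r2 m[rain→φ6] = [2, 10]
r2 m[rain→φ7] = [3, 3]
r2 m[cld→φ0] = [4, 9]
r2 m[cld→φ1] = [5, 6]
r2 m[cld→φ3] = [1, 13]
r2 m[snow→φ1] = [8, 15]
r2 m[snow→φ2] = [14, 7]
r2 m[snow→φ3] = [13, 11]
r2 m[snow→φ4] = [7, 12]
r2 m[wet→φ2] = [4, 18]
r2 m[wet→φ4] = [1, 19]
r2 m[wet→φ5] = [4, 24]
r2 m[wet→φ6] = [4, 25]
r2 m[wet→φ7] = [3, 22]
r3 m[φ0→rain] = [5, 7]
r3 m[φ0→cld] = [4, 12]
r3 m[φ1→cld] = [14, 17]
r3 m[φ1→snow] = [11, 5]
r3 m[φ2→snow] = [4, 12]
r3 m[φ2→wet] = [14, 16]
r3 m[φ3→cld] = [15, 14]
r3 m[φ3→snow] = [6, 5]
r3 m[φ4→snow] = [8, 4]
r3 m[φ4→wet] = [14, 16]
r3 m[φ5→rain] = [4, 4]
r3 m[φ5→wet] = [4, 12]
r3 m[φ6→rain] = [6, 4]
r3 m[φ6→wet] = [4, 5]
r3 m[φ7→rain] = [4, 10]
r3 m[φ7→wet] = [4, 8]
r3 m[rain→φ0] = [3, 7]
r3 m[rain→φ5] = [4, 10]
r3 m[rain→φ6] = [2, 10]
r3 m[rain→φ7] = [3, 3]
r3 m[cld→φ0] = [4, 9]
r3 m[cld→φ1] = [5, 6]
r3 m[cld→φ3] = [1, 13]
r3 m[snow→φ1] = [8, 15]
r3 m[snow→φ2] = [14, 7]
r3 m[snow→φ3] = [13, 11]
r3 m[snow→φ4] = [7, 12]
r3 m[wet→φ2] = [4, 18]
r3 m[wet→φ4] = [1, 19]
r3 m[wet→φ5] = [4, 24]
r3 m[wet→φ6] = [4, 25]
r3 m[wet→φ7] = [3, 22]
r4 m[φ0→rain] = [5, 7]
r4 m[φ0→cld] = [4, 12]
r4 m[φ1→cld] = [14, 17]
r4 m[φ1→snow] = [11, 5]
r4 m[φ2→snow] = [4, 12]
r4 m[φ2→wet] = [14, 16]
r4 m[φ3→cld] = [15, 14]
r4 m[φ3→snow] = [6, 5]
r4 m[φ4→snow] = [8, 4]
r4 m[φ4→wet] = [14, 16]
r4 m[φ5→rain] = [4, 4]
r4 m[φ5→wet] = [4, 12]
r4 m[φ6→rain] = [6, 4]
r4 m[φ6→wet] = [4, 5]
r4 m[φ7→rain] = [4, 10]
r4 m[φ7→wet] = [4, 8]
r4 m[rain→φ0] = [14, 18]
r4 m[rain→φ5] = [15, 21]
r4 m[rain→φ6] = [13, 21]
r4 m[rain→φ7] = [15, 15]
r4 m[cld→φ0] = [29, 31]
r4 m[cld→φ1] = [19, 26]
r4 m[cld→φ3] = [18, 29]
r4 m[snow→φ1] = [18, 21]
r4 m[snow→φ2] = [25, 14]
r4 m[snow→φ3] = [23, 21]
r4 m[snow→φ4] = [21, 22]
r4 m[wet→φ2] = [26, 41]
r4 m[wet→φ4] = [26, 41]
r4 m[wet→φ5] = [36, 45]
r4 m[wet→φ6] = [36, 52]
r4 m[wet→φ7] = [36, 49]
r5 m[φ0→rain] = [30, 32]
r5 m[φ0→cld] = [15, 23]
r5 m[φ1→cld] = [21, 27]
r5 m[φ1→snow] = [25, 19]
r5 m[φ2→snow] = [26, 34]
r5 m[φ2→wet] = [22, 23]
r5 m[φ3→cld] = [25, 24]
r5 m[φ3→snow] = [23, 22]
r5 m[φ4→snow] = [33, 29]
r5 m[φ4→wet] = [25, 30]
r5 m[φ5→rain] = [36, 36]
r5 m[φ5→wet] = [15, 23]
r5 m[φ6→rain] = [38, 36]
r5 m[φ6→wet] = [15, 16]
r5 m[φ7→rain] = [37, 43]
r5 m[φ7→wet] = [16, 20]
r5 m[rain→φ0] = [14, 18]
r5 m[rain→φ5] = [15, 21]
r5 m[rain→φ6] = [13, 21]
r5 m[rain→φ7] = [15, 15]
r5 m[cld→φ0] = [29, 31]
r5 m[cld→φ1] = [19, 26]
r5 m[cld→φ3] = [18, 29]
r5 m[snow→φ1] = [18, 21]
r5 m[snow→φ2] = [25, 14]
r5 m[snow→φ3] = [23, 21]
r5 m[snow→φ4] = [21, 22]
r5 m[wet→φ2] = [26, 41]
r5 m[wet→φ4] = [26, 41]
r5 m[wet→φ5] = [36, 45]
r5 m[wet→φ6] = [36, 52]
r5 m[wet→φ7] = [36, 49]
r6 m[φ0→rain] = [30, 32]
r6 m[φ0→cld] = [15, 23]
r6 m[φ1→cld] = [21, 27]
r6 m[φ1→snow] = [25, 19]
r6 m[φ2→snow] = [26, 34]
r6 m[φ2→wet] = [22, 23]
r6 m[φ3→cld] = [25, 24]
r6 m[φ3→snow] = [23, 22]
r6 m[φ4→snow] = [33, 29]
r6 m[φ4→wet] = [25, 30]
r6 m[φ5→rain] = [36, 36]
r6 m[φ5→wet] = [15, 23]
r6 m[φ6→rain] = [38, 36]
r6 m[φ6→wet] = [15, 16]
r6 m[φ7→rain] = [37, 43]
r6 m[φ7→wet] = [16, 20]
r6 m[rain→φ0] = [111, 115]
r6 m[rain→φ5] = [105, 111]
r6 m[rain→φ6] = [103, 111]
r6 m[rain→φ7] = [104, 104]
r6 m[cld→φ0] = [46, 51]
r6 m[cld→φ1] = [40, 47]
r6 m[cld→φ3] = [36, 50]
r6 m[snow→φ1] = [82, 85]
r6 m[snow→φ2] = [81, 70]
r6 m[snow→φ3] = [84, 82]
r6 m[snow→φ4] = [74, 75]
r6 m[wet→φ2] = [71, 89]
r6 m[wet→φ4] = [68, 82]
r6 m[wet→φ5] = [78, 89]
r6 m[wet→φ6] = [78, 96]
r6 m[wet→φ7] = [77, 92]
no fixed point within 6 rounds

NOT CONVERGED within 6 rounds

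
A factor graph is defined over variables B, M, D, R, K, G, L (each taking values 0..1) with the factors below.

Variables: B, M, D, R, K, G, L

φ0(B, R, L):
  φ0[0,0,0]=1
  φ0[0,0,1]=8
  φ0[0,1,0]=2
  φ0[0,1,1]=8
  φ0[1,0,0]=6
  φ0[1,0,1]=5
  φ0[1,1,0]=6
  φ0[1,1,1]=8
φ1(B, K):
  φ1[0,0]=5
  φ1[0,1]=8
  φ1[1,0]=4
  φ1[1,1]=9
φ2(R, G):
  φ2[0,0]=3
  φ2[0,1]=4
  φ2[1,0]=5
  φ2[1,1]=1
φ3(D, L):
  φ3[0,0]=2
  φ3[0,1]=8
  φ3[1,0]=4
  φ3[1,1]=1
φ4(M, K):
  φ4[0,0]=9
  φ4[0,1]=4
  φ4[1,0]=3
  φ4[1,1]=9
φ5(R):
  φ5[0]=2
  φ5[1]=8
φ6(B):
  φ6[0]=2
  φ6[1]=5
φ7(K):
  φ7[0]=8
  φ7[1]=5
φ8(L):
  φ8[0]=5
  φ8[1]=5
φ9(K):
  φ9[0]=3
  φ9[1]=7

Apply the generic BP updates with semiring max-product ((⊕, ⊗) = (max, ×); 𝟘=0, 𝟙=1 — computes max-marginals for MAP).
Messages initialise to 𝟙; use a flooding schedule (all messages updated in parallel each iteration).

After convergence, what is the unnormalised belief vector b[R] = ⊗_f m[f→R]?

init: all messages = 𝟙 over 2 values
r1 m[φ0→B] = [8, 8]
r1 m[φ0→R] = [8, 8]
r1 m[φ0→L] = [6, 8]
r1 m[φ1→B] = [8, 9]
r1 m[φ1→K] = [5, 9]
r1 m[φ2→R] = [4, 5]
r1 m[φ2→G] = [5, 4]
r1 m[φ3→D] = [8, 4]
r1 m[φ3→L] = [4, 8]
r1 m[φ4→M] = [9, 9]
r1 m[φ4→K] = [9, 9]
r1 m[φ5→R] = [2, 8]
r1 m[φ6→B] = [2, 5]
r1 m[φ7→K] = [8, 5]
r1 m[φ8→L] = [5, 5]
r1 m[φ9→K] = [3, 7]
r1 m[B→φ0] = [1, 1]
r1 m[B→φ1] = [1, 1]
r1 m[B→φ6] = [1, 1]
r1 m[M→φ4] = [1, 1]
r1 m[D→φ3] = [1, 1]
r1 m[R→φ0] = [1, 1]
r1 m[R→φ2] = [1, 1]
r1 m[R→φ5] = [1, 1]
r1 m[K→φ1] = [1, 1]
r1 m[K→φ4] = [1, 1]
r1 m[K→φ7] = [1, 1]
r1 m[K→φ9] = [1, 1]
r1 m[G→φ2] = [1, 1]
r1 m[L→φ0] = [1, 1]
r1 m[L→φ3] = [1, 1]
r1 m[L→φ8] = [1, 1]
r2 m[φ0→B] = [8, 8]
r2 m[φ0→R] = [8, 8]
r2 m[φ0→L] = [6, 8]
r2 m[φ1→B] = [8, 9]
r2 m[φ1→K] = [5, 9]
r2 m[φ2→R] = [4, 5]
r2 m[φ2→G] = [5, 4]
r2 m[φ3→D] = [8, 4]
r2 m[φ3→L] = [4, 8]
r2 m[φ4→M] = [9, 9]
r2 m[φ4→K] = [9, 9]
r2 m[φ5→R] = [2, 8]
r2 m[φ6→B] = [2, 5]
r2 m[φ7→K] = [8, 5]
r2 m[φ8→L] = [5, 5]
r2 m[φ9→K] = [3, 7]
r2 m[B→φ0] = [16, 45]
r2 m[B→φ1] = [16, 40]
r2 m[B→φ6] = [64, 72]
r2 m[M→φ4] = [1, 1]
r2 m[D→φ3] = [1, 1]
r2 m[R→φ0] = [8, 40]
r2 m[R→φ2] = [16, 64]
r2 m[R→φ5] = [32, 40]
r2 m[K→φ1] = [216, 315]
r2 m[K→φ4] = [120, 315]
r2 m[K→φ7] = [135, 567]
r2 m[K→φ9] = [360, 405]
r2 m[G→φ2] = [1, 1]
r2 m[L→φ0] = [20, 40]
r2 m[L→φ3] = [30, 40]
r2 m[L→φ8] = [24, 64]
r3 m[φ0→B] = [12800, 12800]
r3 m[φ0→R] = [9000, 14400]
r3 m[φ0→L] = [10800, 14400]
r3 m[φ1→B] = [2520, 2835]
r3 m[φ1→K] = [160, 360]
r3 m[φ2→R] = [4, 5]
r3 m[φ2→G] = [320, 64]
r3 m[φ3→D] = [320, 120]
r3 m[φ3→L] = [4, 8]
r3 m[φ4→M] = [1260, 2835]
r3 m[φ4→K] = [9, 9]
r3 m[φ5→R] = [2, 8]
r3 m[φ6→B] = [2, 5]
r3 m[φ7→K] = [8, 5]
r3 m[φ8→L] = [5, 5]
r3 m[φ9→K] = [3, 7]
r3 m[B→φ0] = [16, 45]
r3 m[B→φ1] = [16, 40]
r3 m[B→φ6] = [64, 72]
r3 m[M→φ4] = [1, 1]
r3 m[D→φ3] = [1, 1]
r3 m[R→φ0] = [8, 40]
r3 m[R→φ2] = [16, 64]
r3 m[R→φ5] = [32, 40]
r3 m[K→φ1] = [216, 315]
r3 m[K→φ4] = [120, 315]
r3 m[K→φ7] = [135, 567]
r3 m[K→φ9] = [360, 405]
r3 m[G→φ2] = [1, 1]
r3 m[L→φ0] = [20, 40]
r3 m[L→φ3] = [30, 40]
r3 m[L→φ8] = [24, 64]
r4 m[φ0→B] = [12800, 12800]
r4 m[φ0→R] = [9000, 14400]
r4 m[φ0→L] = [10800, 14400]
r4 m[φ1→B] = [2520, 2835]
r4 m[φ1→K] = [160, 360]
r4 m[φ2→R] = [4, 5]
r4 m[φ2→G] = [320, 64]
r4 m[φ3→D] = [320, 120]
r4 m[φ3→L] = [4, 8]
r4 m[φ4→M] = [1260, 2835]
r4 m[φ4→K] = [9, 9]
r4 m[φ5→R] = [2, 8]
r4 m[φ6→B] = [2, 5]
r4 m[φ7→K] = [8, 5]
r4 m[φ8→L] = [5, 5]
r4 m[φ9→K] = [3, 7]
r4 m[B→φ0] = [5040, 14175]
r4 m[B→φ1] = [25600, 64000]
r4 m[B→φ6] = [32256000, 36288000]
r4 m[M→φ4] = [1, 1]
r4 m[D→φ3] = [1, 1]
r4 m[R→φ0] = [8, 40]
r4 m[R→φ2] = [18000, 115200]
r4 m[R→φ5] = [36000, 72000]
r4 m[K→φ1] = [216, 315]
r4 m[K→φ4] = [3840, 12600]
r4 m[K→φ7] = [4320, 22680]
r4 m[K→φ9] = [11520, 16200]
r4 m[G→φ2] = [1, 1]
r4 m[L→φ0] = [20, 40]
r4 m[L→φ3] = [54000, 72000]
r4 m[L→φ8] = [43200, 115200]
r5 m[φ0→B] = [12800, 12800]
r5 m[φ0→R] = [2835000, 4536000]
r5 m[φ0→L] = [3402000, 4536000]
r5 m[φ1→B] = [2520, 2835]
r5 m[φ1→K] = [256000, 576000]
r5 m[φ2→R] = [4, 5]
r5 m[φ2→G] = [576000, 115200]
r5 m[φ3→D] = [576000, 216000]
r5 m[φ3→L] = [4, 8]
r5 m[φ4→M] = [50400, 113400]
r5 m[φ4→K] = [9, 9]
r5 m[φ5→R] = [2, 8]
r5 m[φ6→B] = [2, 5]
r5 m[φ7→K] = [8, 5]
r5 m[φ8→L] = [5, 5]
r5 m[φ9→K] = [3, 7]
r5 m[B→φ0] = [5040, 14175]
r5 m[B→φ1] = [25600, 64000]
r5 m[B→φ6] = [32256000, 36288000]
r5 m[M→φ4] = [1, 1]
r5 m[D→φ3] = [1, 1]
r5 m[R→φ0] = [8, 40]
r5 m[R→φ2] = [18000, 115200]
r5 m[R→φ5] = [36000, 72000]
r5 m[K→φ1] = [216, 315]
r5 m[K→φ4] = [3840, 12600]
r5 m[K→φ7] = [4320, 22680]
r5 m[K→φ9] = [11520, 16200]
r5 m[G→φ2] = [1, 1]
r5 m[L→φ0] = [20, 40]
r5 m[L→φ3] = [54000, 72000]
r5 m[L→φ8] = [43200, 115200]
r6 m[φ0→B] = [12800, 12800]
r6 m[φ0→R] = [2835000, 4536000]
r6 m[φ0→L] = [3402000, 4536000]
r6 m[φ1→B] = [2520, 2835]
r6 m[φ1→K] = [256000, 576000]
r6 m[φ2→R] = [4, 5]
r6 m[φ2→G] = [576000, 115200]
r6 m[φ3→D] = [576000, 216000]
r6 m[φ3→L] = [4, 8]
r6 m[φ4→M] = [50400, 113400]
r6 m[φ4→K] = [9, 9]
r6 m[φ5→R] = [2, 8]
r6 m[φ6→B] = [2, 5]
r6 m[φ7→K] = [8, 5]
r6 m[φ8→L] = [5, 5]
r6 m[φ9→K] = [3, 7]
r6 m[B→φ0] = [5040, 14175]
r6 m[B→φ1] = [25600, 64000]
r6 m[B→φ6] = [32256000, 36288000]
r6 m[M→φ4] = [1, 1]
r6 m[D→φ3] = [1, 1]
r6 m[R→φ0] = [8, 40]
r6 m[R→φ2] = [5670000, 36288000]
r6 m[R→φ5] = [11340000, 22680000]
r6 m[K→φ1] = [216, 315]
r6 m[K→φ4] = [6144000, 20160000]
r6 m[K→φ7] = [6912000, 36288000]
r6 m[K→φ9] = [18432000, 25920000]
r6 m[G→φ2] = [1, 1]
r6 m[L→φ0] = [20, 40]
r6 m[L→φ3] = [17010000, 22680000]
r6 m[L→φ8] = [13608000, 36288000]
r7 m[φ0→B] = [12800, 12800]
r7 m[φ0→R] = [2835000, 4536000]
r7 m[φ0→L] = [3402000, 4536000]
r7 m[φ1→B] = [2520, 2835]
r7 m[φ1→K] = [256000, 576000]
r7 m[φ2→R] = [4, 5]
r7 m[φ2→G] = [181440000, 36288000]
r7 m[φ3→D] = [181440000, 68040000]
r7 m[φ3→L] = [4, 8]
r7 m[φ4→M] = [80640000, 181440000]
r7 m[φ4→K] = [9, 9]
r7 m[φ5→R] = [2, 8]
r7 m[φ6→B] = [2, 5]
r7 m[φ7→K] = [8, 5]
r7 m[φ8→L] = [5, 5]
r7 m[φ9→K] = [3, 7]
r7 m[B→φ0] = [5040, 14175]
r7 m[B→φ1] = [25600, 64000]
r7 m[B→φ6] = [32256000, 36288000]
r7 m[M→φ4] = [1, 1]
r7 m[D→φ3] = [1, 1]
r7 m[R→φ0] = [8, 40]
r7 m[R→φ2] = [5670000, 36288000]
r7 m[R→φ5] = [11340000, 22680000]
r7 m[K→φ1] = [216, 315]
r7 m[K→φ4] = [6144000, 20160000]
r7 m[K→φ7] = [6912000, 36288000]
r7 m[K→φ9] = [18432000, 25920000]
r7 m[G→φ2] = [1, 1]
r7 m[L→φ0] = [20, 40]
r7 m[L→φ3] = [17010000, 22680000]
r7 m[L→φ8] = [13608000, 36288000]
r8 m[φ0→B] = [12800, 12800]
r8 m[φ0→R] = [2835000, 4536000]
r8 m[φ0→L] = [3402000, 4536000]
r8 m[φ1→B] = [2520, 2835]
r8 m[φ1→K] = [256000, 576000]
r8 m[φ2→R] = [4, 5]
r8 m[φ2→G] = [181440000, 36288000]
r8 m[φ3→D] = [181440000, 68040000]
r8 m[φ3→L] = [4, 8]
r8 m[φ4→M] = [80640000, 181440000]
r8 m[φ4→K] = [9, 9]
r8 m[φ5→R] = [2, 8]
r8 m[φ6→B] = [2, 5]
r8 m[φ7→K] = [8, 5]
r8 m[φ8→L] = [5, 5]
r8 m[φ9→K] = [3, 7]
r8 m[B→φ0] = [5040, 14175]
r8 m[B→φ1] = [25600, 64000]
r8 m[B→φ6] = [32256000, 36288000]
r8 m[M→φ4] = [1, 1]
r8 m[D→φ3] = [1, 1]
r8 m[R→φ0] = [8, 40]
r8 m[R→φ2] = [5670000, 36288000]
r8 m[R→φ5] = [11340000, 22680000]
r8 m[K→φ1] = [216, 315]
r8 m[K→φ4] = [6144000, 20160000]
r8 m[K→φ7] = [6912000, 36288000]
r8 m[K→φ9] = [18432000, 25920000]
r8 m[G→φ2] = [1, 1]
r8 m[L→φ0] = [20, 40]
r8 m[L→φ3] = [17010000, 22680000]
r8 m[L→φ8] = [13608000, 36288000]
fixed point reached at round 8
b[R] = ⊗ incoming = [22680000, 181440000]

b[R] = [22680000, 181440000]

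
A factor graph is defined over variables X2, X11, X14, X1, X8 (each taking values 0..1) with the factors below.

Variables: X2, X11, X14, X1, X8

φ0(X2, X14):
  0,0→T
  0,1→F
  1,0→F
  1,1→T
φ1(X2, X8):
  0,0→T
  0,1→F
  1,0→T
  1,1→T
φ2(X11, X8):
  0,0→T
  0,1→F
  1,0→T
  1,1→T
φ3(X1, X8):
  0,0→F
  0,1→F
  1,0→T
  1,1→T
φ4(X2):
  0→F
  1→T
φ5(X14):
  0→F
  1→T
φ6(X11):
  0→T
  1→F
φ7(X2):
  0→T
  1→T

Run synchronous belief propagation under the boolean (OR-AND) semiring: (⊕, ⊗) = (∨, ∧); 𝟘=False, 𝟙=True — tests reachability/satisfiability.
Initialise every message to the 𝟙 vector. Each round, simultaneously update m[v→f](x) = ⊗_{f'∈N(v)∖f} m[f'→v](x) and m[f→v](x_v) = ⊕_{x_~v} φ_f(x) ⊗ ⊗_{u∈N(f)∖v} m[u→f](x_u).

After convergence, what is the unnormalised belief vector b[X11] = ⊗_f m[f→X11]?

b[X11] = [T, F]

init: all messages = 𝟙 over 2 values
r1 m[φ0→X2] = [T, T]
r1 m[φ0→X14] = [T, T]
r1 m[φ1→X2] = [T, T]
r1 m[φ1→X8] = [T, T]
r1 m[φ2→X11] = [T, T]
r1 m[φ2→X8] = [T, T]
r1 m[φ3→X1] = [F, T]
r1 m[φ3→X8] = [T, T]
r1 m[φ4→X2] = [F, T]
r1 m[φ5→X14] = [F, T]
r1 m[φ6→X11] = [T, F]
r1 m[φ7→X2] = [T, T]
r1 m[X2→φ0] = [T, T]
r1 m[X2→φ1] = [T, T]
r1 m[X2→φ4] = [T, T]
r1 m[X2→φ7] = [T, T]
r1 m[X11→φ2] = [T, T]
r1 m[X11→φ6] = [T, T]
r1 m[X14→φ0] = [T, T]
r1 m[X14→φ5] = [T, T]
r1 m[X1→φ3] = [T, T]
r1 m[X8→φ1] = [T, T]
r1 m[X8→φ2] = [T, T]
r1 m[X8→φ3] = [T, T]
r2 m[φ0→X2] = [T, T]
r2 m[φ0→X14] = [T, T]
r2 m[φ1→X2] = [T, T]
r2 m[φ1→X8] = [T, T]
r2 m[φ2→X11] = [T, T]
r2 m[φ2→X8] = [T, T]
r2 m[φ3→X1] = [F, T]
r2 m[φ3→X8] = [T, T]
r2 m[φ4→X2] = [F, T]
r2 m[φ5→X14] = [F, T]
r2 m[φ6→X11] = [T, F]
r2 m[φ7→X2] = [T, T]
r2 m[X2→φ0] = [F, T]
r2 m[X2→φ1] = [F, T]
r2 m[X2→φ4] = [T, T]
r2 m[X2→φ7] = [F, T]
r2 m[X11→φ2] = [T, F]
r2 m[X11→φ6] = [T, T]
r2 m[X14→φ0] = [F, T]
r2 m[X14→φ5] = [T, T]
r2 m[X1→φ3] = [T, T]
r2 m[X8→φ1] = [T, T]
r2 m[X8→φ2] = [T, T]
r2 m[X8→φ3] = [T, T]
r3 m[φ0→X2] = [F, T]
r3 m[φ0→X14] = [F, T]
r3 m[φ1→X2] = [T, T]
r3 m[φ1→X8] = [T, T]
r3 m[φ2→X11] = [T, T]
r3 m[φ2→X8] = [T, F]
r3 m[φ3→X1] = [F, T]
r3 m[φ3→X8] = [T, T]
r3 m[φ4→X2] = [F, T]
r3 m[φ5→X14] = [F, T]
r3 m[φ6→X11] = [T, F]
r3 m[φ7→X2] = [T, T]
r3 m[X2→φ0] = [F, T]
r3 m[X2→φ1] = [F, T]
r3 m[X2→φ4] = [T, T]
r3 m[X2→φ7] = [F, T]
r3 m[X11→φ2] = [T, F]
r3 m[X11→φ6] = [T, T]
r3 m[X14→φ0] = [F, T]
r3 m[X14→φ5] = [T, T]
r3 m[X1→φ3] = [T, T]
r3 m[X8→φ1] = [T, T]
r3 m[X8→φ2] = [T, T]
r3 m[X8→φ3] = [T, T]
r4 m[φ0→X2] = [F, T]
r4 m[φ0→X14] = [F, T]
r4 m[φ1→X2] = [T, T]
r4 m[φ1→X8] = [T, T]
r4 m[φ2→X11] = [T, T]
r4 m[φ2→X8] = [T, F]
r4 m[φ3→X1] = [F, T]
r4 m[φ3→X8] = [T, T]
r4 m[φ4→X2] = [F, T]
r4 m[φ5→X14] = [F, T]
r4 m[φ6→X11] = [T, F]
r4 m[φ7→X2] = [T, T]
r4 m[X2→φ0] = [F, T]
r4 m[X2→φ1] = [F, T]
r4 m[X2→φ4] = [F, T]
r4 m[X2→φ7] = [F, T]
r4 m[X11→φ2] = [T, F]
r4 m[X11→φ6] = [T, T]
r4 m[X14→φ0] = [F, T]
r4 m[X14→φ5] = [F, T]
r4 m[X1→φ3] = [T, T]
r4 m[X8→φ1] = [T, F]
r4 m[X8→φ2] = [T, T]
r4 m[X8→φ3] = [T, F]
r5 m[φ0→X2] = [F, T]
r5 m[φ0→X14] = [F, T]
r5 m[φ1→X2] = [T, T]
r5 m[φ1→X8] = [T, T]
r5 m[φ2→X11] = [T, T]
r5 m[φ2→X8] = [T, F]
r5 m[φ3→X1] = [F, T]
r5 m[φ3→X8] = [T, T]
r5 m[φ4→X2] = [F, T]
r5 m[φ5→X14] = [F, T]
r5 m[φ6→X11] = [T, F]
r5 m[φ7→X2] = [T, T]
r5 m[X2→φ0] = [F, T]
r5 m[X2→φ1] = [F, T]
r5 m[X2→φ4] = [F, T]
r5 m[X2→φ7] = [F, T]
r5 m[X11→φ2] = [T, F]
r5 m[X11→φ6] = [T, T]
r5 m[X14→φ0] = [F, T]
r5 m[X14→φ5] = [F, T]
r5 m[X1→φ3] = [T, T]
r5 m[X8→φ1] = [T, F]
r5 m[X8→φ2] = [T, T]
r5 m[X8→φ3] = [T, F]
fixed point reached at round 5
b[X11] = ⊗ incoming = [T, F]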